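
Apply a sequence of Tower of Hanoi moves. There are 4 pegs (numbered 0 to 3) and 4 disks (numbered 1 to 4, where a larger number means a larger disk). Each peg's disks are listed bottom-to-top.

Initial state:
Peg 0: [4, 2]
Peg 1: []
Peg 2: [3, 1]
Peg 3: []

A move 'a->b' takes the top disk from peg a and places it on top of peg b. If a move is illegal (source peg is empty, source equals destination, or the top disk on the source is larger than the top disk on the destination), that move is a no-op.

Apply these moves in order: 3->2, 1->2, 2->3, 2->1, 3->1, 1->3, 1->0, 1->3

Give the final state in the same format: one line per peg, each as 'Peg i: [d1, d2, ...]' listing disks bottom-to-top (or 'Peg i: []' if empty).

After move 1 (3->2):
Peg 0: [4, 2]
Peg 1: []
Peg 2: [3, 1]
Peg 3: []

After move 2 (1->2):
Peg 0: [4, 2]
Peg 1: []
Peg 2: [3, 1]
Peg 3: []

After move 3 (2->3):
Peg 0: [4, 2]
Peg 1: []
Peg 2: [3]
Peg 3: [1]

After move 4 (2->1):
Peg 0: [4, 2]
Peg 1: [3]
Peg 2: []
Peg 3: [1]

After move 5 (3->1):
Peg 0: [4, 2]
Peg 1: [3, 1]
Peg 2: []
Peg 3: []

After move 6 (1->3):
Peg 0: [4, 2]
Peg 1: [3]
Peg 2: []
Peg 3: [1]

After move 7 (1->0):
Peg 0: [4, 2]
Peg 1: [3]
Peg 2: []
Peg 3: [1]

After move 8 (1->3):
Peg 0: [4, 2]
Peg 1: [3]
Peg 2: []
Peg 3: [1]

Answer: Peg 0: [4, 2]
Peg 1: [3]
Peg 2: []
Peg 3: [1]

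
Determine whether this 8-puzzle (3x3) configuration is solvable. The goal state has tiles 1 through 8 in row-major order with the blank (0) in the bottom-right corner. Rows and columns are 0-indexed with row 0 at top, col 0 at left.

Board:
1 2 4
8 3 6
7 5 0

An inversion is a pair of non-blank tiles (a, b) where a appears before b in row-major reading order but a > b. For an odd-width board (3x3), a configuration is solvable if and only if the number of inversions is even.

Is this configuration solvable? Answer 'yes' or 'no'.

Inversions (pairs i<j in row-major order where tile[i] > tile[j] > 0): 7
7 is odd, so the puzzle is not solvable.

Answer: no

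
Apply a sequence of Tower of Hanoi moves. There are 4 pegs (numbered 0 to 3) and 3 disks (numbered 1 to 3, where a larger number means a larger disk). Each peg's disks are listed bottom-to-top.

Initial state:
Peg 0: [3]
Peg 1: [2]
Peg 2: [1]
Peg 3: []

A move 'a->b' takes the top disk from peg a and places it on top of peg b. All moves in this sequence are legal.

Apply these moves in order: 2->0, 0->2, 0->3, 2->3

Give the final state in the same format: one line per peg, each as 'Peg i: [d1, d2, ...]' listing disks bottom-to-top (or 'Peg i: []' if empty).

Answer: Peg 0: []
Peg 1: [2]
Peg 2: []
Peg 3: [3, 1]

Derivation:
After move 1 (2->0):
Peg 0: [3, 1]
Peg 1: [2]
Peg 2: []
Peg 3: []

After move 2 (0->2):
Peg 0: [3]
Peg 1: [2]
Peg 2: [1]
Peg 3: []

After move 3 (0->3):
Peg 0: []
Peg 1: [2]
Peg 2: [1]
Peg 3: [3]

After move 4 (2->3):
Peg 0: []
Peg 1: [2]
Peg 2: []
Peg 3: [3, 1]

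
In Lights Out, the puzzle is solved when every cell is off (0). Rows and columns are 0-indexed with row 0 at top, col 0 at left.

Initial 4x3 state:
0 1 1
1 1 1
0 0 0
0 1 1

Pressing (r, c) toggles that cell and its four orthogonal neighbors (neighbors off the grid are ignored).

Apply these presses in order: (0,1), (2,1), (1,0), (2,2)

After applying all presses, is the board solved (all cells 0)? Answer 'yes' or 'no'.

After press 1 at (0,1):
1 0 0
1 0 1
0 0 0
0 1 1

After press 2 at (2,1):
1 0 0
1 1 1
1 1 1
0 0 1

After press 3 at (1,0):
0 0 0
0 0 1
0 1 1
0 0 1

After press 4 at (2,2):
0 0 0
0 0 0
0 0 0
0 0 0

Lights still on: 0

Answer: yes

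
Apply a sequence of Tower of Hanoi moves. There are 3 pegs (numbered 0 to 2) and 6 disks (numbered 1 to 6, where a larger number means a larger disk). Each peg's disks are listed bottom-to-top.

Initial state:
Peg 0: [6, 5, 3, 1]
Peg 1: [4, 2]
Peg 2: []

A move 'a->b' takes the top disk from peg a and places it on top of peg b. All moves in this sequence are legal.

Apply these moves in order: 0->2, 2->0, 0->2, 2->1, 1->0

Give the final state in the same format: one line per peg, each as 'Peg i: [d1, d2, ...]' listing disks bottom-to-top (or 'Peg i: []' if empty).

Answer: Peg 0: [6, 5, 3, 1]
Peg 1: [4, 2]
Peg 2: []

Derivation:
After move 1 (0->2):
Peg 0: [6, 5, 3]
Peg 1: [4, 2]
Peg 2: [1]

After move 2 (2->0):
Peg 0: [6, 5, 3, 1]
Peg 1: [4, 2]
Peg 2: []

After move 3 (0->2):
Peg 0: [6, 5, 3]
Peg 1: [4, 2]
Peg 2: [1]

After move 4 (2->1):
Peg 0: [6, 5, 3]
Peg 1: [4, 2, 1]
Peg 2: []

After move 5 (1->0):
Peg 0: [6, 5, 3, 1]
Peg 1: [4, 2]
Peg 2: []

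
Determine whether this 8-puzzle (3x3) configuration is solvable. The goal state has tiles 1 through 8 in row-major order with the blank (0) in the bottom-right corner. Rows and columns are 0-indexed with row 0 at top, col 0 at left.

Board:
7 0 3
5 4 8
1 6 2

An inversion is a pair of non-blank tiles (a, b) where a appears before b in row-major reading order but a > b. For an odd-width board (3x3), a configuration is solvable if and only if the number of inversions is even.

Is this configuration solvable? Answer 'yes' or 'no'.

Answer: no

Derivation:
Inversions (pairs i<j in row-major order where tile[i] > tile[j] > 0): 17
17 is odd, so the puzzle is not solvable.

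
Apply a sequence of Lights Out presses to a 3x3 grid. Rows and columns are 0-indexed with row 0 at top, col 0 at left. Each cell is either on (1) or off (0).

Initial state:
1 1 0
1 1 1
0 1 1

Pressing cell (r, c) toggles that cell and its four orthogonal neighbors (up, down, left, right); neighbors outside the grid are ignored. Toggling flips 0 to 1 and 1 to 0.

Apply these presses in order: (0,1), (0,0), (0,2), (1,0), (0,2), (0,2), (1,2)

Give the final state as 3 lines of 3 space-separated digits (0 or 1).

After press 1 at (0,1):
0 0 1
1 0 1
0 1 1

After press 2 at (0,0):
1 1 1
0 0 1
0 1 1

After press 3 at (0,2):
1 0 0
0 0 0
0 1 1

After press 4 at (1,0):
0 0 0
1 1 0
1 1 1

After press 5 at (0,2):
0 1 1
1 1 1
1 1 1

After press 6 at (0,2):
0 0 0
1 1 0
1 1 1

After press 7 at (1,2):
0 0 1
1 0 1
1 1 0

Answer: 0 0 1
1 0 1
1 1 0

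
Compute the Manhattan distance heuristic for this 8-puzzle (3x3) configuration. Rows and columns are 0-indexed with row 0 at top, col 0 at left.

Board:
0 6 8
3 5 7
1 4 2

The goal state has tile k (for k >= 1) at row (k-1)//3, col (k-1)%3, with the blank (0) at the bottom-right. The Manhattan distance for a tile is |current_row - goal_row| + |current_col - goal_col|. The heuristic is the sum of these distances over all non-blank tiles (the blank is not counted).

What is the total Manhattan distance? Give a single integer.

Tile 6: (0,1)->(1,2) = 2
Tile 8: (0,2)->(2,1) = 3
Tile 3: (1,0)->(0,2) = 3
Tile 5: (1,1)->(1,1) = 0
Tile 7: (1,2)->(2,0) = 3
Tile 1: (2,0)->(0,0) = 2
Tile 4: (2,1)->(1,0) = 2
Tile 2: (2,2)->(0,1) = 3
Sum: 2 + 3 + 3 + 0 + 3 + 2 + 2 + 3 = 18

Answer: 18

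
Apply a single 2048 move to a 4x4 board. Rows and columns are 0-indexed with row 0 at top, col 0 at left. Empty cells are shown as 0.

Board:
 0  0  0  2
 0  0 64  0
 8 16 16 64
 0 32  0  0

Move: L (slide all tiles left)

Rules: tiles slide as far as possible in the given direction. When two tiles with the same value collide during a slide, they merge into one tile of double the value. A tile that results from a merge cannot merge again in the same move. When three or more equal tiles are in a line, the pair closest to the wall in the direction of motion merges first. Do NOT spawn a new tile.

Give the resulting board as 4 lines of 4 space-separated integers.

Answer:  2  0  0  0
64  0  0  0
 8 32 64  0
32  0  0  0

Derivation:
Slide left:
row 0: [0, 0, 0, 2] -> [2, 0, 0, 0]
row 1: [0, 0, 64, 0] -> [64, 0, 0, 0]
row 2: [8, 16, 16, 64] -> [8, 32, 64, 0]
row 3: [0, 32, 0, 0] -> [32, 0, 0, 0]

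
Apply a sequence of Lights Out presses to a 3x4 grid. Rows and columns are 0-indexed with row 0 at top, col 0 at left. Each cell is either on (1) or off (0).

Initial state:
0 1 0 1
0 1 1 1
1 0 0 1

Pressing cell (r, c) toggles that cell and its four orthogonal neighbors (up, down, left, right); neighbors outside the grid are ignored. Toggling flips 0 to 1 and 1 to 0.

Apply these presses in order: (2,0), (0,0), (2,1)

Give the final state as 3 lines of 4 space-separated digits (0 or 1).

Answer: 1 0 0 1
0 0 1 1
1 0 1 1

Derivation:
After press 1 at (2,0):
0 1 0 1
1 1 1 1
0 1 0 1

After press 2 at (0,0):
1 0 0 1
0 1 1 1
0 1 0 1

After press 3 at (2,1):
1 0 0 1
0 0 1 1
1 0 1 1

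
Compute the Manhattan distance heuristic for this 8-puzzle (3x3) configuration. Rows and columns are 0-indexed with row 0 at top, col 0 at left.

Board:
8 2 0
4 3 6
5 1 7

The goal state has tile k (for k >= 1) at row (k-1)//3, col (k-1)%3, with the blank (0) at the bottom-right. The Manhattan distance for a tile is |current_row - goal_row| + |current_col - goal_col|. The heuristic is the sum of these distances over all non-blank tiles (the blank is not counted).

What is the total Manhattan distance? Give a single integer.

Answer: 12

Derivation:
Tile 8: at (0,0), goal (2,1), distance |0-2|+|0-1| = 3
Tile 2: at (0,1), goal (0,1), distance |0-0|+|1-1| = 0
Tile 4: at (1,0), goal (1,0), distance |1-1|+|0-0| = 0
Tile 3: at (1,1), goal (0,2), distance |1-0|+|1-2| = 2
Tile 6: at (1,2), goal (1,2), distance |1-1|+|2-2| = 0
Tile 5: at (2,0), goal (1,1), distance |2-1|+|0-1| = 2
Tile 1: at (2,1), goal (0,0), distance |2-0|+|1-0| = 3
Tile 7: at (2,2), goal (2,0), distance |2-2|+|2-0| = 2
Sum: 3 + 0 + 0 + 2 + 0 + 2 + 3 + 2 = 12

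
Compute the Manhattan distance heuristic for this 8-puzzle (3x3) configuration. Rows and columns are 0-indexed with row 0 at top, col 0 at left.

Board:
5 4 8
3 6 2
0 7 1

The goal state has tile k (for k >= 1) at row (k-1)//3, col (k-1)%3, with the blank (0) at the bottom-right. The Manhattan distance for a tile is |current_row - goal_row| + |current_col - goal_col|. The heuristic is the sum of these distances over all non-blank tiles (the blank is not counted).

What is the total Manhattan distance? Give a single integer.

Answer: 18

Derivation:
Tile 5: (0,0)->(1,1) = 2
Tile 4: (0,1)->(1,0) = 2
Tile 8: (0,2)->(2,1) = 3
Tile 3: (1,0)->(0,2) = 3
Tile 6: (1,1)->(1,2) = 1
Tile 2: (1,2)->(0,1) = 2
Tile 7: (2,1)->(2,0) = 1
Tile 1: (2,2)->(0,0) = 4
Sum: 2 + 2 + 3 + 3 + 1 + 2 + 1 + 4 = 18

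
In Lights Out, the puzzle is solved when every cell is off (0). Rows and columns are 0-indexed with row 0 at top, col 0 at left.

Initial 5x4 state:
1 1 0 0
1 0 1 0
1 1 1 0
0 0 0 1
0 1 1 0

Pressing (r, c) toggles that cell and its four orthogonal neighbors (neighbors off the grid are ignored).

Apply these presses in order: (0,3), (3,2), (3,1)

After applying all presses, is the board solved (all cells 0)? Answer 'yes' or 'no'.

Answer: no

Derivation:
After press 1 at (0,3):
1 1 1 1
1 0 1 1
1 1 1 0
0 0 0 1
0 1 1 0

After press 2 at (3,2):
1 1 1 1
1 0 1 1
1 1 0 0
0 1 1 0
0 1 0 0

After press 3 at (3,1):
1 1 1 1
1 0 1 1
1 0 0 0
1 0 0 0
0 0 0 0

Lights still on: 9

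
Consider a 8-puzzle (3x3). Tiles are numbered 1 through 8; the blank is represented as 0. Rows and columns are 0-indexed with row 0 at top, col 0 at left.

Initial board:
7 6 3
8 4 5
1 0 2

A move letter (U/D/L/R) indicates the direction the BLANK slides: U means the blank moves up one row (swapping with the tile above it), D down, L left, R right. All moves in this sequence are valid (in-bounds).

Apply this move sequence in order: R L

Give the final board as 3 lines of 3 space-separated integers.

Answer: 7 6 3
8 4 5
1 0 2

Derivation:
After move 1 (R):
7 6 3
8 4 5
1 2 0

After move 2 (L):
7 6 3
8 4 5
1 0 2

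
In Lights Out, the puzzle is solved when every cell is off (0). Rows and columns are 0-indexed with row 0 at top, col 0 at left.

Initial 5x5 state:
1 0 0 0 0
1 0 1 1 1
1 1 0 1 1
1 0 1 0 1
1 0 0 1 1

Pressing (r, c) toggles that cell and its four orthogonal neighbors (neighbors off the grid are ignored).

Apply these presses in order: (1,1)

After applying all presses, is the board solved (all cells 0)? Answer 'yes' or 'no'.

After press 1 at (1,1):
1 1 0 0 0
0 1 0 1 1
1 0 0 1 1
1 0 1 0 1
1 0 0 1 1

Lights still on: 14

Answer: no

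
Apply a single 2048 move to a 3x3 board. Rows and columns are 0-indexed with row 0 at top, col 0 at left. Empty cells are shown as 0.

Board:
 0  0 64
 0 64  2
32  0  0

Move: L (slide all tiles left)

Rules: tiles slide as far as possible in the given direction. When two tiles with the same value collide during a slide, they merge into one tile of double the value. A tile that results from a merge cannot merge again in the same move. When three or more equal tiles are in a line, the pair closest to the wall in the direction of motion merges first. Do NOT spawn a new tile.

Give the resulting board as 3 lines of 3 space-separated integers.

Slide left:
row 0: [0, 0, 64] -> [64, 0, 0]
row 1: [0, 64, 2] -> [64, 2, 0]
row 2: [32, 0, 0] -> [32, 0, 0]

Answer: 64  0  0
64  2  0
32  0  0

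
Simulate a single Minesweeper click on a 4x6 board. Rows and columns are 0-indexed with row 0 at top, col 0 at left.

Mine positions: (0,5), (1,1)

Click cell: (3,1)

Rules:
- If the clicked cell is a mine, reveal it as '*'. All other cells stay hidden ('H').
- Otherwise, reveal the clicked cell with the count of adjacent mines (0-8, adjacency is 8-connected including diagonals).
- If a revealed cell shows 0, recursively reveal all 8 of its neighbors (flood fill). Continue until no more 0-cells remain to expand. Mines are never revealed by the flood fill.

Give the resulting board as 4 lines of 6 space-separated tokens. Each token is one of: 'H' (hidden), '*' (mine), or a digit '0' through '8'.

H H 1 0 1 H
H H 1 0 1 1
1 1 1 0 0 0
0 0 0 0 0 0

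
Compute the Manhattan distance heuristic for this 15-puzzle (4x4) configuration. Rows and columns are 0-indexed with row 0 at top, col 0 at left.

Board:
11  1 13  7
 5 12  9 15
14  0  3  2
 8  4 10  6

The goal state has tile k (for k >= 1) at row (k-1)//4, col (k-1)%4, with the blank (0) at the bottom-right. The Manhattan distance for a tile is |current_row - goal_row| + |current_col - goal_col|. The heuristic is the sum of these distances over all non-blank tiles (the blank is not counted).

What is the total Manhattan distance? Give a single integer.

Tile 11: (0,0)->(2,2) = 4
Tile 1: (0,1)->(0,0) = 1
Tile 13: (0,2)->(3,0) = 5
Tile 7: (0,3)->(1,2) = 2
Tile 5: (1,0)->(1,0) = 0
Tile 12: (1,1)->(2,3) = 3
Tile 9: (1,2)->(2,0) = 3
Tile 15: (1,3)->(3,2) = 3
Tile 14: (2,0)->(3,1) = 2
Tile 3: (2,2)->(0,2) = 2
Tile 2: (2,3)->(0,1) = 4
Tile 8: (3,0)->(1,3) = 5
Tile 4: (3,1)->(0,3) = 5
Tile 10: (3,2)->(2,1) = 2
Tile 6: (3,3)->(1,1) = 4
Sum: 4 + 1 + 5 + 2 + 0 + 3 + 3 + 3 + 2 + 2 + 4 + 5 + 5 + 2 + 4 = 45

Answer: 45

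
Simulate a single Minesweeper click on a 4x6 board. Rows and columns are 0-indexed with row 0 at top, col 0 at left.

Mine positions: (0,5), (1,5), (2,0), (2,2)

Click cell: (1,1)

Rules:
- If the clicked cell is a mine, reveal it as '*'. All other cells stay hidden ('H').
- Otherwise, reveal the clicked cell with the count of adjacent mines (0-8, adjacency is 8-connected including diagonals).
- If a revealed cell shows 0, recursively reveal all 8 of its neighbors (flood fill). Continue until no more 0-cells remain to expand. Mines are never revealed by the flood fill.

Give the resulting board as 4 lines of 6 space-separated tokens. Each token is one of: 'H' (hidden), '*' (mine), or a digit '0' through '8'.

H H H H H H
H 2 H H H H
H H H H H H
H H H H H H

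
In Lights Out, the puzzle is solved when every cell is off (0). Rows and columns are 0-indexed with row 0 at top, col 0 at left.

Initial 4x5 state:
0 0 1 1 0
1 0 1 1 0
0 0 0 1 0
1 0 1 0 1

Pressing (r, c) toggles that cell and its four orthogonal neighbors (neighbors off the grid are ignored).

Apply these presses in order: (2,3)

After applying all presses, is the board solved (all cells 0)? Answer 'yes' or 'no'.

Answer: no

Derivation:
After press 1 at (2,3):
0 0 1 1 0
1 0 1 0 0
0 0 1 0 1
1 0 1 1 1

Lights still on: 10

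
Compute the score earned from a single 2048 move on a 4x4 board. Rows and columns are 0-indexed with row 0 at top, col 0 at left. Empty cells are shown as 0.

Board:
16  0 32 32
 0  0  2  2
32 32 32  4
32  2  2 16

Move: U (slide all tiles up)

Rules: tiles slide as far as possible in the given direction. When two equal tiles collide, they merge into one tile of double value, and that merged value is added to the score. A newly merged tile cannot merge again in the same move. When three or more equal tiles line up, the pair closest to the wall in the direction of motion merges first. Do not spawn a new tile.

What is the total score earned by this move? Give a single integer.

Slide up:
col 0: [16, 0, 32, 32] -> [16, 64, 0, 0]  score +64 (running 64)
col 1: [0, 0, 32, 2] -> [32, 2, 0, 0]  score +0 (running 64)
col 2: [32, 2, 32, 2] -> [32, 2, 32, 2]  score +0 (running 64)
col 3: [32, 2, 4, 16] -> [32, 2, 4, 16]  score +0 (running 64)
Board after move:
16 32 32 32
64  2  2  2
 0  0 32  4
 0  0  2 16

Answer: 64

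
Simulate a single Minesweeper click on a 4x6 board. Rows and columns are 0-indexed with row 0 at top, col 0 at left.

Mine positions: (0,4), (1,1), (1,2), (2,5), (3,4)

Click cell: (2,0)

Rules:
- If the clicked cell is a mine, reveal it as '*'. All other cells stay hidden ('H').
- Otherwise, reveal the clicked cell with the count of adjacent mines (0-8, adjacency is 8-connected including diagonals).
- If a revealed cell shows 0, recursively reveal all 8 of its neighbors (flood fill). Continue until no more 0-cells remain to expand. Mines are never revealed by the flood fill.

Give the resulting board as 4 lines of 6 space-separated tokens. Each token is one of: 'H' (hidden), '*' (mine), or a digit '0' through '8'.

H H H H H H
H H H H H H
1 H H H H H
H H H H H H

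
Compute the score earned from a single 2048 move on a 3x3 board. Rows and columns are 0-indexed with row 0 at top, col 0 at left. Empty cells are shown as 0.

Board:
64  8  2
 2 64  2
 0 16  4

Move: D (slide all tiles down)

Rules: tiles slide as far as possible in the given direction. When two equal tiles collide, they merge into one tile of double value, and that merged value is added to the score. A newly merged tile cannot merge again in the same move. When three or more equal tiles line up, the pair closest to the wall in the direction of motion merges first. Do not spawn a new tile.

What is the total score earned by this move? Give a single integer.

Slide down:
col 0: [64, 2, 0] -> [0, 64, 2]  score +0 (running 0)
col 1: [8, 64, 16] -> [8, 64, 16]  score +0 (running 0)
col 2: [2, 2, 4] -> [0, 4, 4]  score +4 (running 4)
Board after move:
 0  8  0
64 64  4
 2 16  4

Answer: 4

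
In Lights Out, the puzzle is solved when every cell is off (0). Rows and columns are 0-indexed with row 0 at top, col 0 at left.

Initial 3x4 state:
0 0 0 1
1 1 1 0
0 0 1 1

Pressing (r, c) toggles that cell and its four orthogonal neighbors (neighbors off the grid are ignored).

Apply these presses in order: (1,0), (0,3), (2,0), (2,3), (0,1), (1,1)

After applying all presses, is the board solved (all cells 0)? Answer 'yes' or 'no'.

After press 1 at (1,0):
1 0 0 1
0 0 1 0
1 0 1 1

After press 2 at (0,3):
1 0 1 0
0 0 1 1
1 0 1 1

After press 3 at (2,0):
1 0 1 0
1 0 1 1
0 1 1 1

After press 4 at (2,3):
1 0 1 0
1 0 1 0
0 1 0 0

After press 5 at (0,1):
0 1 0 0
1 1 1 0
0 1 0 0

After press 6 at (1,1):
0 0 0 0
0 0 0 0
0 0 0 0

Lights still on: 0

Answer: yes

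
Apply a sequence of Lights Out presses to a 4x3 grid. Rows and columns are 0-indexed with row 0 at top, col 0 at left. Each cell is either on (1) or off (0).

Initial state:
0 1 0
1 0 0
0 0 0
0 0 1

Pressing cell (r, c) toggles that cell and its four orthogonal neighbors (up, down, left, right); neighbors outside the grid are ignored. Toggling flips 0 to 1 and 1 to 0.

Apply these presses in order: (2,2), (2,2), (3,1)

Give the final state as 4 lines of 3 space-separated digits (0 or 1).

Answer: 0 1 0
1 0 0
0 1 0
1 1 0

Derivation:
After press 1 at (2,2):
0 1 0
1 0 1
0 1 1
0 0 0

After press 2 at (2,2):
0 1 0
1 0 0
0 0 0
0 0 1

After press 3 at (3,1):
0 1 0
1 0 0
0 1 0
1 1 0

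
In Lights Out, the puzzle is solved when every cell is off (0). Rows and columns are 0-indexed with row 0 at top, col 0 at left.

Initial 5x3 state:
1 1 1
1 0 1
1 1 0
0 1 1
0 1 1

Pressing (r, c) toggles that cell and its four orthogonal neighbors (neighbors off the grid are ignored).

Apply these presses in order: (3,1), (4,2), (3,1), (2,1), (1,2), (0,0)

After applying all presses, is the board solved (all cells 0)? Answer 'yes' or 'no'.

After press 1 at (3,1):
1 1 1
1 0 1
1 0 0
1 0 0
0 0 1

After press 2 at (4,2):
1 1 1
1 0 1
1 0 0
1 0 1
0 1 0

After press 3 at (3,1):
1 1 1
1 0 1
1 1 0
0 1 0
0 0 0

After press 4 at (2,1):
1 1 1
1 1 1
0 0 1
0 0 0
0 0 0

After press 5 at (1,2):
1 1 0
1 0 0
0 0 0
0 0 0
0 0 0

After press 6 at (0,0):
0 0 0
0 0 0
0 0 0
0 0 0
0 0 0

Lights still on: 0

Answer: yes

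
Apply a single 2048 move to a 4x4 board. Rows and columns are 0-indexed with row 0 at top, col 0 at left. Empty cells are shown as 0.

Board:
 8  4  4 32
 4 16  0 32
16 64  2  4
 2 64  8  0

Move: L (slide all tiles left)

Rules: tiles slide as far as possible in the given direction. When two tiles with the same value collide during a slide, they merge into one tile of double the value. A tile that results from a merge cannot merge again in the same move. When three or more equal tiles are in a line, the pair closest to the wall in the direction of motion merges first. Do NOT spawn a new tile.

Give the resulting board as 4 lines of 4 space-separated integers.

Answer:  8  8 32  0
 4 16 32  0
16 64  2  4
 2 64  8  0

Derivation:
Slide left:
row 0: [8, 4, 4, 32] -> [8, 8, 32, 0]
row 1: [4, 16, 0, 32] -> [4, 16, 32, 0]
row 2: [16, 64, 2, 4] -> [16, 64, 2, 4]
row 3: [2, 64, 8, 0] -> [2, 64, 8, 0]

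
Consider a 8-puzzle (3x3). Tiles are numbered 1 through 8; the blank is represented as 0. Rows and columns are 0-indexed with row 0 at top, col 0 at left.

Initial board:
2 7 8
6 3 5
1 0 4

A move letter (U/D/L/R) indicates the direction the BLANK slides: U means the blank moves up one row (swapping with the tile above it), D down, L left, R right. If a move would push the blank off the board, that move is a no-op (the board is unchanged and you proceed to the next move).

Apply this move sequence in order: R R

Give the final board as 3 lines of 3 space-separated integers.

Answer: 2 7 8
6 3 5
1 4 0

Derivation:
After move 1 (R):
2 7 8
6 3 5
1 4 0

After move 2 (R):
2 7 8
6 3 5
1 4 0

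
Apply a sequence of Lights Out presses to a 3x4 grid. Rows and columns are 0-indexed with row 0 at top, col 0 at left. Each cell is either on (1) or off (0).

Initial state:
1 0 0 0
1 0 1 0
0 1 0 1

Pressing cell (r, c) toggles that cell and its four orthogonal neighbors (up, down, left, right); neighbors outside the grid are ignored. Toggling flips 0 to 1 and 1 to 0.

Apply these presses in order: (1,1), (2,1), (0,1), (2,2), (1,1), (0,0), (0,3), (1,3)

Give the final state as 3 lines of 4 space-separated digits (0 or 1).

Answer: 1 0 0 0
0 0 1 0
1 1 0 1

Derivation:
After press 1 at (1,1):
1 1 0 0
0 1 0 0
0 0 0 1

After press 2 at (2,1):
1 1 0 0
0 0 0 0
1 1 1 1

After press 3 at (0,1):
0 0 1 0
0 1 0 0
1 1 1 1

After press 4 at (2,2):
0 0 1 0
0 1 1 0
1 0 0 0

After press 5 at (1,1):
0 1 1 0
1 0 0 0
1 1 0 0

After press 6 at (0,0):
1 0 1 0
0 0 0 0
1 1 0 0

After press 7 at (0,3):
1 0 0 1
0 0 0 1
1 1 0 0

After press 8 at (1,3):
1 0 0 0
0 0 1 0
1 1 0 1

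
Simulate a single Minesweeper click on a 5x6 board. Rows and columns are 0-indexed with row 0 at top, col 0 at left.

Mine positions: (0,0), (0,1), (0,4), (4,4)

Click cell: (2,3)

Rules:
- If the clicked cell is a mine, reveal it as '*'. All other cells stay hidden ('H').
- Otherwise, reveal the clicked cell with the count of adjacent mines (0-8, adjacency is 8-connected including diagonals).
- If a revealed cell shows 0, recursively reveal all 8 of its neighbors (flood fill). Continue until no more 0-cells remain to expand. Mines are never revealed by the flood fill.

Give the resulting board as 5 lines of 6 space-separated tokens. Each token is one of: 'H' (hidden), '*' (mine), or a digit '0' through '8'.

H H H H H H
2 2 1 1 1 1
0 0 0 0 0 0
0 0 0 1 1 1
0 0 0 1 H H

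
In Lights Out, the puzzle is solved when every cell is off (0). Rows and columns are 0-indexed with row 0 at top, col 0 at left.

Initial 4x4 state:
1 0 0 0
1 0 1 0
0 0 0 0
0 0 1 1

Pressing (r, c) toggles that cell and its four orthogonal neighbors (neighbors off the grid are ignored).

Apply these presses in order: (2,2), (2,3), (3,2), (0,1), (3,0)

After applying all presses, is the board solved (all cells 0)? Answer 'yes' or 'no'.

Answer: no

Derivation:
After press 1 at (2,2):
1 0 0 0
1 0 0 0
0 1 1 1
0 0 0 1

After press 2 at (2,3):
1 0 0 0
1 0 0 1
0 1 0 0
0 0 0 0

After press 3 at (3,2):
1 0 0 0
1 0 0 1
0 1 1 0
0 1 1 1

After press 4 at (0,1):
0 1 1 0
1 1 0 1
0 1 1 0
0 1 1 1

After press 5 at (3,0):
0 1 1 0
1 1 0 1
1 1 1 0
1 0 1 1

Lights still on: 11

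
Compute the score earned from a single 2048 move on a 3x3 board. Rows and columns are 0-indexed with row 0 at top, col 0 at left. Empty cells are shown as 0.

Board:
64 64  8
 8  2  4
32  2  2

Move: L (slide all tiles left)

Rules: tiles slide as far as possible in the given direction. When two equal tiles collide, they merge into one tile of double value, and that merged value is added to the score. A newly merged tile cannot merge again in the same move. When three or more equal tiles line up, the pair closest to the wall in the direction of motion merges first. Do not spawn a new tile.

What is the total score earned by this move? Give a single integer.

Answer: 132

Derivation:
Slide left:
row 0: [64, 64, 8] -> [128, 8, 0]  score +128 (running 128)
row 1: [8, 2, 4] -> [8, 2, 4]  score +0 (running 128)
row 2: [32, 2, 2] -> [32, 4, 0]  score +4 (running 132)
Board after move:
128   8   0
  8   2   4
 32   4   0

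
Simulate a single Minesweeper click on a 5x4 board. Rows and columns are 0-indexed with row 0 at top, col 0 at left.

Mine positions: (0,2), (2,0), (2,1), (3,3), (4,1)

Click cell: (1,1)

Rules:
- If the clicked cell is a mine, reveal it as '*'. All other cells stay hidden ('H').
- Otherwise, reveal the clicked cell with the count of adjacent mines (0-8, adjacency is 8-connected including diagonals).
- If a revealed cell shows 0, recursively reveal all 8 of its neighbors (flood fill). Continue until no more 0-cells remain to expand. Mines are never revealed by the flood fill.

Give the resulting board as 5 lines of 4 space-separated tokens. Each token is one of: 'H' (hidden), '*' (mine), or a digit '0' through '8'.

H H H H
H 3 H H
H H H H
H H H H
H H H H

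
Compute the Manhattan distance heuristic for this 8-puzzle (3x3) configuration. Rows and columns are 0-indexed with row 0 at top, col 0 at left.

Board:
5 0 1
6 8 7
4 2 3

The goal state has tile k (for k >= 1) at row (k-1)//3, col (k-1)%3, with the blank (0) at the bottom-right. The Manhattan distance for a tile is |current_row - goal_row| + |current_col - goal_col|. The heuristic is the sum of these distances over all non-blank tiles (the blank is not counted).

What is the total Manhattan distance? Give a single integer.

Answer: 15

Derivation:
Tile 5: at (0,0), goal (1,1), distance |0-1|+|0-1| = 2
Tile 1: at (0,2), goal (0,0), distance |0-0|+|2-0| = 2
Tile 6: at (1,0), goal (1,2), distance |1-1|+|0-2| = 2
Tile 8: at (1,1), goal (2,1), distance |1-2|+|1-1| = 1
Tile 7: at (1,2), goal (2,0), distance |1-2|+|2-0| = 3
Tile 4: at (2,0), goal (1,0), distance |2-1|+|0-0| = 1
Tile 2: at (2,1), goal (0,1), distance |2-0|+|1-1| = 2
Tile 3: at (2,2), goal (0,2), distance |2-0|+|2-2| = 2
Sum: 2 + 2 + 2 + 1 + 3 + 1 + 2 + 2 = 15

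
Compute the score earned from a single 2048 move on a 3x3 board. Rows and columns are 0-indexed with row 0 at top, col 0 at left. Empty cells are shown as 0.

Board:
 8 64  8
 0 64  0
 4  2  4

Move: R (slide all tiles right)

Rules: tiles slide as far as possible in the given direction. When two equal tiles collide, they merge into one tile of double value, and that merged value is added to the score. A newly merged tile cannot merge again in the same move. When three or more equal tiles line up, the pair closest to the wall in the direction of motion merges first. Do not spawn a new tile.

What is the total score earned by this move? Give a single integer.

Slide right:
row 0: [8, 64, 8] -> [8, 64, 8]  score +0 (running 0)
row 1: [0, 64, 0] -> [0, 0, 64]  score +0 (running 0)
row 2: [4, 2, 4] -> [4, 2, 4]  score +0 (running 0)
Board after move:
 8 64  8
 0  0 64
 4  2  4

Answer: 0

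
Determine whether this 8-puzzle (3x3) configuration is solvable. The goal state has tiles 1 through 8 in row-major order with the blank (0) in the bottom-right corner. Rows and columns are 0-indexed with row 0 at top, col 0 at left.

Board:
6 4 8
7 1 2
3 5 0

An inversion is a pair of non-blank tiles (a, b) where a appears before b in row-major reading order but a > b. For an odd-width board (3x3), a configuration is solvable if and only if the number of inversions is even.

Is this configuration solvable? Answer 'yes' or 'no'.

Answer: no

Derivation:
Inversions (pairs i<j in row-major order where tile[i] > tile[j] > 0): 17
17 is odd, so the puzzle is not solvable.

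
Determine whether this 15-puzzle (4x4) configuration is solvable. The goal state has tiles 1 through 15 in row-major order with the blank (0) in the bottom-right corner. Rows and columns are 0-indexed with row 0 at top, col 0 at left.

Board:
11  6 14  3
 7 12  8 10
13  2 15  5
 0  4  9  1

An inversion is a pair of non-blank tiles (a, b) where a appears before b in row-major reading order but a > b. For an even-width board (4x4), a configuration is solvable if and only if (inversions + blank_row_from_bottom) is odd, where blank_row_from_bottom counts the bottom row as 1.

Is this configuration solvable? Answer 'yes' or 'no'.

Answer: yes

Derivation:
Inversions: 62
Blank is in row 3 (0-indexed from top), which is row 1 counting from the bottom (bottom = 1).
62 + 1 = 63, which is odd, so the puzzle is solvable.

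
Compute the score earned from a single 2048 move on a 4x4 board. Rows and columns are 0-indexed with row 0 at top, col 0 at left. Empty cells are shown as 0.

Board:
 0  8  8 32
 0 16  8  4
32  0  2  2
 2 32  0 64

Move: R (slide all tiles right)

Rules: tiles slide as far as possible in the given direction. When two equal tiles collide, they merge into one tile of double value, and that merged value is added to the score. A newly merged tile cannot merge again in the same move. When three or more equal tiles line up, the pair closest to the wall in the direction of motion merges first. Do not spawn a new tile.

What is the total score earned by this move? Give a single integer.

Answer: 20

Derivation:
Slide right:
row 0: [0, 8, 8, 32] -> [0, 0, 16, 32]  score +16 (running 16)
row 1: [0, 16, 8, 4] -> [0, 16, 8, 4]  score +0 (running 16)
row 2: [32, 0, 2, 2] -> [0, 0, 32, 4]  score +4 (running 20)
row 3: [2, 32, 0, 64] -> [0, 2, 32, 64]  score +0 (running 20)
Board after move:
 0  0 16 32
 0 16  8  4
 0  0 32  4
 0  2 32 64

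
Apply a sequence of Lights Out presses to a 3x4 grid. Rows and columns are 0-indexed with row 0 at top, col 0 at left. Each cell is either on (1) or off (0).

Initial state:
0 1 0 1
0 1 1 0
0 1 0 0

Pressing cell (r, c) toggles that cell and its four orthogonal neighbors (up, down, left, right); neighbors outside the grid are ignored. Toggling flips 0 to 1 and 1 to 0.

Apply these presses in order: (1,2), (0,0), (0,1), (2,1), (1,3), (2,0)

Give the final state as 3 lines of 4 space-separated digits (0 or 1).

After press 1 at (1,2):
0 1 1 1
0 0 0 1
0 1 1 0

After press 2 at (0,0):
1 0 1 1
1 0 0 1
0 1 1 0

After press 3 at (0,1):
0 1 0 1
1 1 0 1
0 1 1 0

After press 4 at (2,1):
0 1 0 1
1 0 0 1
1 0 0 0

After press 5 at (1,3):
0 1 0 0
1 0 1 0
1 0 0 1

After press 6 at (2,0):
0 1 0 0
0 0 1 0
0 1 0 1

Answer: 0 1 0 0
0 0 1 0
0 1 0 1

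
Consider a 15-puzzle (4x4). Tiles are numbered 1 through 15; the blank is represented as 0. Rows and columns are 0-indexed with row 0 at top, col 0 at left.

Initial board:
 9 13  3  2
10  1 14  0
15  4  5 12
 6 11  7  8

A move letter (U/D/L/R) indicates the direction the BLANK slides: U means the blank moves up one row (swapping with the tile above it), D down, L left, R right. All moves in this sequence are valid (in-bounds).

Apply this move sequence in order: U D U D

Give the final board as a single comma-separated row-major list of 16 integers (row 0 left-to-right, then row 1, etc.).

After move 1 (U):
 9 13  3  0
10  1 14  2
15  4  5 12
 6 11  7  8

After move 2 (D):
 9 13  3  2
10  1 14  0
15  4  5 12
 6 11  7  8

After move 3 (U):
 9 13  3  0
10  1 14  2
15  4  5 12
 6 11  7  8

After move 4 (D):
 9 13  3  2
10  1 14  0
15  4  5 12
 6 11  7  8

Answer: 9, 13, 3, 2, 10, 1, 14, 0, 15, 4, 5, 12, 6, 11, 7, 8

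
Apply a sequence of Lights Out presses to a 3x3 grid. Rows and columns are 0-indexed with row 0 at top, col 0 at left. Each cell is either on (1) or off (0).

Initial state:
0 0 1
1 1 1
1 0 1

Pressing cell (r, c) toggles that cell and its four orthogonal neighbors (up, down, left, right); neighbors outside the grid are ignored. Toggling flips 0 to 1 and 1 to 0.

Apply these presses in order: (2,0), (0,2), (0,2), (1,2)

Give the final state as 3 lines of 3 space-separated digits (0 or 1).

Answer: 0 0 0
0 0 0
0 1 0

Derivation:
After press 1 at (2,0):
0 0 1
0 1 1
0 1 1

After press 2 at (0,2):
0 1 0
0 1 0
0 1 1

After press 3 at (0,2):
0 0 1
0 1 1
0 1 1

After press 4 at (1,2):
0 0 0
0 0 0
0 1 0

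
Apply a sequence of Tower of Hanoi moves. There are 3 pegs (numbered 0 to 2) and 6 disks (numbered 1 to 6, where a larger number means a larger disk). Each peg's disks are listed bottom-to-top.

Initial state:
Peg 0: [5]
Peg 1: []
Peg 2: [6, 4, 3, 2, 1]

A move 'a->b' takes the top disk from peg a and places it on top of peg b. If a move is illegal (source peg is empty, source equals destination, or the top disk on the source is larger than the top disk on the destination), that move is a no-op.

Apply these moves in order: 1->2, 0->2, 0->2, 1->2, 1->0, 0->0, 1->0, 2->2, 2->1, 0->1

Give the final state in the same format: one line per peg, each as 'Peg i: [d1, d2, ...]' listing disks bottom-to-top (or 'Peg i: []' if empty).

Answer: Peg 0: [5]
Peg 1: [1]
Peg 2: [6, 4, 3, 2]

Derivation:
After move 1 (1->2):
Peg 0: [5]
Peg 1: []
Peg 2: [6, 4, 3, 2, 1]

After move 2 (0->2):
Peg 0: [5]
Peg 1: []
Peg 2: [6, 4, 3, 2, 1]

After move 3 (0->2):
Peg 0: [5]
Peg 1: []
Peg 2: [6, 4, 3, 2, 1]

After move 4 (1->2):
Peg 0: [5]
Peg 1: []
Peg 2: [6, 4, 3, 2, 1]

After move 5 (1->0):
Peg 0: [5]
Peg 1: []
Peg 2: [6, 4, 3, 2, 1]

After move 6 (0->0):
Peg 0: [5]
Peg 1: []
Peg 2: [6, 4, 3, 2, 1]

After move 7 (1->0):
Peg 0: [5]
Peg 1: []
Peg 2: [6, 4, 3, 2, 1]

After move 8 (2->2):
Peg 0: [5]
Peg 1: []
Peg 2: [6, 4, 3, 2, 1]

After move 9 (2->1):
Peg 0: [5]
Peg 1: [1]
Peg 2: [6, 4, 3, 2]

After move 10 (0->1):
Peg 0: [5]
Peg 1: [1]
Peg 2: [6, 4, 3, 2]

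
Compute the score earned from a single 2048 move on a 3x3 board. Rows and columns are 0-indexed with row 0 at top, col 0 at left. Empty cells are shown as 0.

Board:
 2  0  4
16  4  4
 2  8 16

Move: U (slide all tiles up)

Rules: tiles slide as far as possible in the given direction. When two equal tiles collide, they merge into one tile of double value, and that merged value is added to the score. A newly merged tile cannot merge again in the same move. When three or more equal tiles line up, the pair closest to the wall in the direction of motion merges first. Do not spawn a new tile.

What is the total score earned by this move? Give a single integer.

Slide up:
col 0: [2, 16, 2] -> [2, 16, 2]  score +0 (running 0)
col 1: [0, 4, 8] -> [4, 8, 0]  score +0 (running 0)
col 2: [4, 4, 16] -> [8, 16, 0]  score +8 (running 8)
Board after move:
 2  4  8
16  8 16
 2  0  0

Answer: 8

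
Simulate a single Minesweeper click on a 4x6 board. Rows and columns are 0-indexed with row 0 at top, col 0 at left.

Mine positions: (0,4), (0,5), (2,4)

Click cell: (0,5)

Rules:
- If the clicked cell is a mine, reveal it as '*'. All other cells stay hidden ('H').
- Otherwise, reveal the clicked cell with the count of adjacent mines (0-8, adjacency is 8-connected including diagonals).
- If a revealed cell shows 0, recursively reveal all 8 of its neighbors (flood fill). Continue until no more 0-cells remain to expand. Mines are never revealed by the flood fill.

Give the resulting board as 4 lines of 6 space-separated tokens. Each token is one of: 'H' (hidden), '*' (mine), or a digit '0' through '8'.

H H H H H *
H H H H H H
H H H H H H
H H H H H H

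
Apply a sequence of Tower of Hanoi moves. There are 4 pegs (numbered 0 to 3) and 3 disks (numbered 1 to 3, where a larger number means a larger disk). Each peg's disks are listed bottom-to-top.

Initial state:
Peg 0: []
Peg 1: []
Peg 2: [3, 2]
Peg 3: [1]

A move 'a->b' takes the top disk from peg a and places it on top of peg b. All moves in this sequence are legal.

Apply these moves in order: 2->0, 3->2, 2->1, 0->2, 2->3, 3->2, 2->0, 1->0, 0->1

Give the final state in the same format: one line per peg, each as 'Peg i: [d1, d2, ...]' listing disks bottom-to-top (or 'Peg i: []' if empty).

Answer: Peg 0: [2]
Peg 1: [1]
Peg 2: [3]
Peg 3: []

Derivation:
After move 1 (2->0):
Peg 0: [2]
Peg 1: []
Peg 2: [3]
Peg 3: [1]

After move 2 (3->2):
Peg 0: [2]
Peg 1: []
Peg 2: [3, 1]
Peg 3: []

After move 3 (2->1):
Peg 0: [2]
Peg 1: [1]
Peg 2: [3]
Peg 3: []

After move 4 (0->2):
Peg 0: []
Peg 1: [1]
Peg 2: [3, 2]
Peg 3: []

After move 5 (2->3):
Peg 0: []
Peg 1: [1]
Peg 2: [3]
Peg 3: [2]

After move 6 (3->2):
Peg 0: []
Peg 1: [1]
Peg 2: [3, 2]
Peg 3: []

After move 7 (2->0):
Peg 0: [2]
Peg 1: [1]
Peg 2: [3]
Peg 3: []

After move 8 (1->0):
Peg 0: [2, 1]
Peg 1: []
Peg 2: [3]
Peg 3: []

After move 9 (0->1):
Peg 0: [2]
Peg 1: [1]
Peg 2: [3]
Peg 3: []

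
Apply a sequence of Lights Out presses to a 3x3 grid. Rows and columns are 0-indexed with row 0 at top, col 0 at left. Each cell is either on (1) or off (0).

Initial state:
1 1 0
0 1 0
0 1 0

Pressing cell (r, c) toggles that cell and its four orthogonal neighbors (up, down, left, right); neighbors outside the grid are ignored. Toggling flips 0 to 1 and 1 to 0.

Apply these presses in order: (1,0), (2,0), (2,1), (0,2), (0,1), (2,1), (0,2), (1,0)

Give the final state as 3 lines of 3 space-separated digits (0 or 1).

Answer: 0 0 1
1 0 0
1 0 0

Derivation:
After press 1 at (1,0):
0 1 0
1 0 0
1 1 0

After press 2 at (2,0):
0 1 0
0 0 0
0 0 0

After press 3 at (2,1):
0 1 0
0 1 0
1 1 1

After press 4 at (0,2):
0 0 1
0 1 1
1 1 1

After press 5 at (0,1):
1 1 0
0 0 1
1 1 1

After press 6 at (2,1):
1 1 0
0 1 1
0 0 0

After press 7 at (0,2):
1 0 1
0 1 0
0 0 0

After press 8 at (1,0):
0 0 1
1 0 0
1 0 0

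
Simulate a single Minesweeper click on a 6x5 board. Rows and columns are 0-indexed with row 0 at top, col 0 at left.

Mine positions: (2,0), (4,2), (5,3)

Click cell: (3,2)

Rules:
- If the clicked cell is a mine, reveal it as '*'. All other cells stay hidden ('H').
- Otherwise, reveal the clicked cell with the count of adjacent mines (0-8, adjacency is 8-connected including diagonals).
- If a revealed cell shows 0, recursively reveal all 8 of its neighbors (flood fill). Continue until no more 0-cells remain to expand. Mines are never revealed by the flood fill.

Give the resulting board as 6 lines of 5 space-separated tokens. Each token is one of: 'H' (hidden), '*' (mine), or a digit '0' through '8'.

H H H H H
H H H H H
H H H H H
H H 1 H H
H H H H H
H H H H H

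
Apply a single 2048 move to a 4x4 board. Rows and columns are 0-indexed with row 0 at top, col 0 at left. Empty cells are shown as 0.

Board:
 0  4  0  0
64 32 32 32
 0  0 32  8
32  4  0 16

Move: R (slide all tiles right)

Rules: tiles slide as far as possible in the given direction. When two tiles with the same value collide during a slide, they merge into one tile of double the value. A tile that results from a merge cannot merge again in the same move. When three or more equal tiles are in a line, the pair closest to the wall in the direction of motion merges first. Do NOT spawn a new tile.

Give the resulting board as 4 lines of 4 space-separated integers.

Slide right:
row 0: [0, 4, 0, 0] -> [0, 0, 0, 4]
row 1: [64, 32, 32, 32] -> [0, 64, 32, 64]
row 2: [0, 0, 32, 8] -> [0, 0, 32, 8]
row 3: [32, 4, 0, 16] -> [0, 32, 4, 16]

Answer:  0  0  0  4
 0 64 32 64
 0  0 32  8
 0 32  4 16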